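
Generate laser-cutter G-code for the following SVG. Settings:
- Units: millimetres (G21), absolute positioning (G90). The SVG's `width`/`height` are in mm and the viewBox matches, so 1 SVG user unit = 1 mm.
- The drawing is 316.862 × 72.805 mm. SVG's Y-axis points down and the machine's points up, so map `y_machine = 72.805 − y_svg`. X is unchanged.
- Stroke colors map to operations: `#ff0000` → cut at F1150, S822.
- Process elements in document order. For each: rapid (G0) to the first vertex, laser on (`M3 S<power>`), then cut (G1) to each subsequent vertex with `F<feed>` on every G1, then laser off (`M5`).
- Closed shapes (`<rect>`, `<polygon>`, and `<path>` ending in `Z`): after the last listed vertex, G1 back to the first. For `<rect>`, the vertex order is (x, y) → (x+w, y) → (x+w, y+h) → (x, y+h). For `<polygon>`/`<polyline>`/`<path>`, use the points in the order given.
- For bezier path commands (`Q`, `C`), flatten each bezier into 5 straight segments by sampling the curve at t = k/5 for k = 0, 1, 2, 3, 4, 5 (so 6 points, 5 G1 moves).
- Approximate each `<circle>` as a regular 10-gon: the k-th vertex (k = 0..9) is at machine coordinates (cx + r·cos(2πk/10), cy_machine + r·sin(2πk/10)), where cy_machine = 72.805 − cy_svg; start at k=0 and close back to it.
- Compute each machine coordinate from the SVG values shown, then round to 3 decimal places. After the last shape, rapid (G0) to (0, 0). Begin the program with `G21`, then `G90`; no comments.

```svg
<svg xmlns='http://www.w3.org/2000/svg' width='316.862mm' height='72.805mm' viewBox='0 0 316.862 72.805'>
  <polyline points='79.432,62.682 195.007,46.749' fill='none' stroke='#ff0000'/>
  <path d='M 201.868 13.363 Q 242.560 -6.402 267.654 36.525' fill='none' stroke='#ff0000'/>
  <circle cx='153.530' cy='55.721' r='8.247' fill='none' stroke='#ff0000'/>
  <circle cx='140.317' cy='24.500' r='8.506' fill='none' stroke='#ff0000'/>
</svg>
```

G21
G90
G0 X79.432 Y10.123
M3 S822
G1 X195.007 Y26.056 F1150
M5
G0 X201.868 Y59.442
M3 S822
G1 X217.521 Y64.840 F1150
G1 X231.926 Y65.223 F1150
G1 X245.083 Y60.591 F1150
G1 X256.992 Y50.943 F1150
G1 X267.654 Y36.280 F1150
M5
G0 X161.777 Y17.084
M3 S822
G1 X160.202 Y21.931 F1150
G1 X156.078 Y24.927 F1150
G1 X150.982 Y24.927 F1150
G1 X146.858 Y21.931 F1150
G1 X145.283 Y17.084 F1150
G1 X146.858 Y12.237 F1150
G1 X150.982 Y9.241 F1150
G1 X156.078 Y9.241 F1150
G1 X160.202 Y12.237 F1150
G1 X161.777 Y17.084 F1150
M5
G0 X148.823 Y48.305
M3 S822
G1 X147.198 Y53.305 F1150
G1 X142.945 Y56.395 F1150
G1 X137.689 Y56.395 F1150
G1 X133.436 Y53.305 F1150
G1 X131.811 Y48.305 F1150
G1 X133.436 Y43.305 F1150
G1 X137.689 Y40.215 F1150
G1 X142.945 Y40.215 F1150
G1 X147.198 Y43.305 F1150
G1 X148.823 Y48.305 F1150
M5
G0 X0.000 Y0.000

Since the viewBox matches the mm dimensions, user units are millimetres directly. The only transform is the Y-flip y_m = 72.805 − y_svg.

Shape 1 is a line segment drawn with `<polyline>`. Its stroke #ff0000 means cut at S822, F1150. After flipping Y the toolpath is (79.432,10.123) → (195.007,26.056).

Shape 2 is a quadratic bezier drawn with `<path>`. Its stroke #ff0000 means cut at S822, F1150. After flipping Y the toolpath is (201.868,59.442) → (217.521,64.840) → (231.926,65.223) → (245.083,60.591) → (256.992,50.943) → (267.654,36.280).

Shape 3 is a circle drawn with `<circle>`. Its stroke #ff0000 means cut at S822, F1150. After flipping Y the toolpath is (161.777,17.084) → (160.202,21.931) → (156.078,24.927) → (150.982,24.927) → (146.858,21.931) → (145.283,17.084) → (146.858,12.237) → (150.982,9.241) → (156.078,9.241) → (160.202,12.237) → (161.777,17.084), returning to the start.

Shape 4 is a circle drawn with `<circle>`. Its stroke #ff0000 means cut at S822, F1150. After flipping Y the toolpath is (148.823,48.305) → (147.198,53.305) → (142.945,56.395) → (137.689,56.395) → (133.436,53.305) → (131.811,48.305) → (133.436,43.305) → (137.689,40.215) → (142.945,40.215) → (147.198,43.305) → (148.823,48.305), returning to the start.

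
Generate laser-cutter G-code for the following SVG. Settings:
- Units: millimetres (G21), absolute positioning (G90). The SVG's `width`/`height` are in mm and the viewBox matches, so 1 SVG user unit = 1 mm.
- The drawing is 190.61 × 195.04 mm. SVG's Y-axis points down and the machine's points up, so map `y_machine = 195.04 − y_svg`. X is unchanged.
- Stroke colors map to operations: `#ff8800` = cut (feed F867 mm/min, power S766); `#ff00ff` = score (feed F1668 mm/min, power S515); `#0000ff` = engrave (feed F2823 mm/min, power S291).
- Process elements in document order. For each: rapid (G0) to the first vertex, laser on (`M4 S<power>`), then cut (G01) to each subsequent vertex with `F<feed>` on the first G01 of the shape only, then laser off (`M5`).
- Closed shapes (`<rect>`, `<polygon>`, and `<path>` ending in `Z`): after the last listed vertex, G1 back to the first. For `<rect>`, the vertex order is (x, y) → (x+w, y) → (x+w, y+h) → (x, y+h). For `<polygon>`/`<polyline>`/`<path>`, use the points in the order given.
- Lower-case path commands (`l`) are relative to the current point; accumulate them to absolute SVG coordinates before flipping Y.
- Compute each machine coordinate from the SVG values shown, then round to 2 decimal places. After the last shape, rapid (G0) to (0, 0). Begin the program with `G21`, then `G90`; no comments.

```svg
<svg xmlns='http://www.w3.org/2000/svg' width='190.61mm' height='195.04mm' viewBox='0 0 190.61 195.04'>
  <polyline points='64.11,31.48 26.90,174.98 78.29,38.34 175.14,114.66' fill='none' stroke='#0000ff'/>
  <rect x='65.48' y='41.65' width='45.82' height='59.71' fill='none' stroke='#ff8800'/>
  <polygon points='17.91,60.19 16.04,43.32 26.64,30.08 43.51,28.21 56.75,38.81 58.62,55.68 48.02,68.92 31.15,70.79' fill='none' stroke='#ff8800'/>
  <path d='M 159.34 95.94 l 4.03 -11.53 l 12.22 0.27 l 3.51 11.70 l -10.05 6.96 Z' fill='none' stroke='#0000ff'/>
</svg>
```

viewBox `0 0 190.61 195.04` with mm width/height → 1 unit = 1 mm. Flip: y_m = 195.04 − y_svg.

**Shape 1** — `<polyline>` open polyline, stroke `#0000ff` → engrave (S291, F2823). Machine vertices: (64.11,163.56) → (26.90,20.06) → (78.29,156.70) → (175.14,80.38). Open path.

**Shape 2** — `<rect>` rectangle, stroke `#ff8800` → cut (S766, F867). Machine vertices: (65.48,153.39) → (111.30,153.39) → (111.30,93.68) → (65.48,93.68) → (65.48,153.39). Closed: final G1 returns to the first vertex.

**Shape 3** — `<polygon>` regular polygon, stroke `#ff8800` → cut (S766, F867). Machine vertices: (17.91,134.85) → (16.04,151.72) → (26.64,164.96) → (43.51,166.83) → (56.75,156.23) → (58.62,139.36) → (48.02,126.12) → (31.15,124.25) → (17.91,134.85). Closed: final G1 returns to the first vertex.

**Shape 4** — `<path>` regular polygon, stroke `#0000ff` → engrave (S291, F2823). Machine vertices: (159.34,99.10) → (163.37,110.63) → (175.59,110.36) → (179.10,98.66) → (169.05,91.70) → (159.34,99.10). Closed: final G1 returns to the first vertex.

G21
G90
G0 X64.11 Y163.56
M4 S291
G01 X26.90 Y20.06 F2823
G01 X78.29 Y156.70
G01 X175.14 Y80.38
M5
G0 X65.48 Y153.39
M4 S766
G01 X111.30 Y153.39 F867
G01 X111.30 Y93.68
G01 X65.48 Y93.68
G01 X65.48 Y153.39
M5
G0 X17.91 Y134.85
M4 S766
G01 X16.04 Y151.72 F867
G01 X26.64 Y164.96
G01 X43.51 Y166.83
G01 X56.75 Y156.23
G01 X58.62 Y139.36
G01 X48.02 Y126.12
G01 X31.15 Y124.25
G01 X17.91 Y134.85
M5
G0 X159.34 Y99.10
M4 S291
G01 X163.37 Y110.63 F2823
G01 X175.59 Y110.36
G01 X179.10 Y98.66
G01 X169.05 Y91.70
G01 X159.34 Y99.10
M5
G0 X0.00 Y0.00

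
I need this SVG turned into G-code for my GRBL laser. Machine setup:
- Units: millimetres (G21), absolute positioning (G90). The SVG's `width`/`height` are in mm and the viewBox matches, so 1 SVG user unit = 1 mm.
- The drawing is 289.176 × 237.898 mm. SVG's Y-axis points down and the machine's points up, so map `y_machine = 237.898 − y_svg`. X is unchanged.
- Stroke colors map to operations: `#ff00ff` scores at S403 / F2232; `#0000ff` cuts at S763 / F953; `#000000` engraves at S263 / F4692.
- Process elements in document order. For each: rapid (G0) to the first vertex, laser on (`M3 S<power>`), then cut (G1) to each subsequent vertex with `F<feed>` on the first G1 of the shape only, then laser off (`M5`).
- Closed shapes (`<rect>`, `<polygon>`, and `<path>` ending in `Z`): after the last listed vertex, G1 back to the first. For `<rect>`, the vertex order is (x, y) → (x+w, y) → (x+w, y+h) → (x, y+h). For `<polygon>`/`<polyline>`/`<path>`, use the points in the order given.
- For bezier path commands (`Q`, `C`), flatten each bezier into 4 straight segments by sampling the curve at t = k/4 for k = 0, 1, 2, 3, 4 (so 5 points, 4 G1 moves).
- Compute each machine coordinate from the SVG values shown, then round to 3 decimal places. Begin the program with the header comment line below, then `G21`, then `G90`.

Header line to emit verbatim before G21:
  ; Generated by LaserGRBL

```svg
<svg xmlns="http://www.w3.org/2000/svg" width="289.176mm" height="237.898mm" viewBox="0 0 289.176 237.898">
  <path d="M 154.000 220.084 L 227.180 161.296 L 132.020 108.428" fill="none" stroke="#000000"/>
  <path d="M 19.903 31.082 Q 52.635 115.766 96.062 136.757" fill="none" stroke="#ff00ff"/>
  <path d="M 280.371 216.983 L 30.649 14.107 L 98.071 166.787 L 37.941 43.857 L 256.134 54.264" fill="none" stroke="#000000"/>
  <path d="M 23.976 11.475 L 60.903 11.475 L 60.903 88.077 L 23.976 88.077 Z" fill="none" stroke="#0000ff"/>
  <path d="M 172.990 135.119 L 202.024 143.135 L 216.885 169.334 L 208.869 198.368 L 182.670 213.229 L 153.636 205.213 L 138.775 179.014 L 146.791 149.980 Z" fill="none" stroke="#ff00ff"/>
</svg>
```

viewBox `0 0 289.176 237.898` with mm width/height → 1 unit = 1 mm. Flip: y_m = 237.898 − y_svg.

**Shape 1** — `<path>` open polyline, stroke `#000000` → engrave (S263, F4692). Machine vertices: (154.000,17.814) → (227.180,76.602) → (132.020,129.470). Open path.

**Shape 2** — `<path>` quadratic bezier, stroke `#ff00ff` → score (S403, F2232). Control points (SVG): P0=(19.903,31.082), P1=(52.635,115.766), P2=(96.062,136.757); sampled at t=k/4. Machine vertices: (19.903,206.816) → (36.937,168.455) → (55.309,138.055) → (75.017,115.617) → (96.062,101.141). Open path.

**Shape 3** — `<path>` open polyline, stroke `#000000` → engrave (S263, F4692). Machine vertices: (280.371,20.915) → (30.649,223.791) → (98.071,71.111) → (37.941,194.041) → (256.134,183.634). Open path.

**Shape 4** — `<path>` rectangle, stroke `#0000ff` → cut (S763, F953). Machine vertices: (23.976,226.423) → (60.903,226.423) → (60.903,149.821) → (23.976,149.821) → (23.976,226.423). Closed: final G1 returns to the first vertex.

**Shape 5** — `<path>` regular polygon, stroke `#ff00ff` → score (S403, F2232). Machine vertices: (172.990,102.779) → (202.024,94.763) → (216.885,68.564) → (208.869,39.530) → (182.670,24.669) → (153.636,32.685) → (138.775,58.884) → (146.791,87.918) → (172.990,102.779). Closed: final G1 returns to the first vertex.

; Generated by LaserGRBL
G21
G90
G0 X154.000 Y17.814
M3 S263
G1 X227.180 Y76.602 F4692
G1 X132.020 Y129.470
M5
G0 X19.903 Y206.816
M3 S403
G1 X36.937 Y168.455 F2232
G1 X55.309 Y138.055
G1 X75.017 Y115.617
G1 X96.062 Y101.141
M5
G0 X280.371 Y20.915
M3 S263
G1 X30.649 Y223.791 F4692
G1 X98.071 Y71.111
G1 X37.941 Y194.041
G1 X256.134 Y183.634
M5
G0 X23.976 Y226.423
M3 S763
G1 X60.903 Y226.423 F953
G1 X60.903 Y149.821
G1 X23.976 Y149.821
G1 X23.976 Y226.423
M5
G0 X172.990 Y102.779
M3 S403
G1 X202.024 Y94.763 F2232
G1 X216.885 Y68.564
G1 X208.869 Y39.530
G1 X182.670 Y24.669
G1 X153.636 Y32.685
G1 X138.775 Y58.884
G1 X146.791 Y87.918
G1 X172.990 Y102.779
M5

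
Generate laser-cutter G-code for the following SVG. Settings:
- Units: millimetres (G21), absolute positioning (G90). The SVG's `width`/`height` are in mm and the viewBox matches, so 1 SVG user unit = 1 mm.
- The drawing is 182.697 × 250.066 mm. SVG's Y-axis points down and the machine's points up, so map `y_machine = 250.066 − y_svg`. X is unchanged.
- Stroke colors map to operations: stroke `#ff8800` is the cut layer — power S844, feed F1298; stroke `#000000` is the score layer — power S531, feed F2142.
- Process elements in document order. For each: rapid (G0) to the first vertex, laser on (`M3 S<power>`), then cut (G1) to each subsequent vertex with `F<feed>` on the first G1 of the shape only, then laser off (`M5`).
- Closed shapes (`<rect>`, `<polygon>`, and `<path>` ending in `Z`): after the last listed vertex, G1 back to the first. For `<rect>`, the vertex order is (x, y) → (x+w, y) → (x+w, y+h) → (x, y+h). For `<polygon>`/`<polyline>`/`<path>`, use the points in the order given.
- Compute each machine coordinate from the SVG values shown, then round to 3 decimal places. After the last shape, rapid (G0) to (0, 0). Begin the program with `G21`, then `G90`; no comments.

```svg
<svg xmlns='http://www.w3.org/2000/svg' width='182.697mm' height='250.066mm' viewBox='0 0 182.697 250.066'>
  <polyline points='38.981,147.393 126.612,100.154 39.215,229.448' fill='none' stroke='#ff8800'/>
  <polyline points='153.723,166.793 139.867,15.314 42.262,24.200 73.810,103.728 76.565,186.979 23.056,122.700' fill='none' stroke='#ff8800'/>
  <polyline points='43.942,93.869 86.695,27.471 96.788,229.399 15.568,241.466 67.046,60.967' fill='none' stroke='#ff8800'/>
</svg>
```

viewBox `0 0 182.697 250.066` with mm width/height → 1 unit = 1 mm. Flip: y_m = 250.066 − y_svg.

**Shape 1** — `<polyline>` open polyline, stroke `#ff8800` → cut (S844, F1298). Machine vertices: (38.981,102.673) → (126.612,149.912) → (39.215,20.618). Open path.

**Shape 2** — `<polyline>` open polyline, stroke `#ff8800` → cut (S844, F1298). Machine vertices: (153.723,83.273) → (139.867,234.752) → (42.262,225.866) → (73.810,146.338) → (76.565,63.087) → (23.056,127.366). Open path.

**Shape 3** — `<polyline>` open polyline, stroke `#ff8800` → cut (S844, F1298). Machine vertices: (43.942,156.197) → (86.695,222.595) → (96.788,20.667) → (15.568,8.600) → (67.046,189.099). Open path.

G21
G90
G0 X38.981 Y102.673
M3 S844
G1 X126.612 Y149.912 F1298
G1 X39.215 Y20.618
M5
G0 X153.723 Y83.273
M3 S844
G1 X139.867 Y234.752 F1298
G1 X42.262 Y225.866
G1 X73.810 Y146.338
G1 X76.565 Y63.087
G1 X23.056 Y127.366
M5
G0 X43.942 Y156.197
M3 S844
G1 X86.695 Y222.595 F1298
G1 X96.788 Y20.667
G1 X15.568 Y8.600
G1 X67.046 Y189.099
M5
G0 X0.000 Y0.000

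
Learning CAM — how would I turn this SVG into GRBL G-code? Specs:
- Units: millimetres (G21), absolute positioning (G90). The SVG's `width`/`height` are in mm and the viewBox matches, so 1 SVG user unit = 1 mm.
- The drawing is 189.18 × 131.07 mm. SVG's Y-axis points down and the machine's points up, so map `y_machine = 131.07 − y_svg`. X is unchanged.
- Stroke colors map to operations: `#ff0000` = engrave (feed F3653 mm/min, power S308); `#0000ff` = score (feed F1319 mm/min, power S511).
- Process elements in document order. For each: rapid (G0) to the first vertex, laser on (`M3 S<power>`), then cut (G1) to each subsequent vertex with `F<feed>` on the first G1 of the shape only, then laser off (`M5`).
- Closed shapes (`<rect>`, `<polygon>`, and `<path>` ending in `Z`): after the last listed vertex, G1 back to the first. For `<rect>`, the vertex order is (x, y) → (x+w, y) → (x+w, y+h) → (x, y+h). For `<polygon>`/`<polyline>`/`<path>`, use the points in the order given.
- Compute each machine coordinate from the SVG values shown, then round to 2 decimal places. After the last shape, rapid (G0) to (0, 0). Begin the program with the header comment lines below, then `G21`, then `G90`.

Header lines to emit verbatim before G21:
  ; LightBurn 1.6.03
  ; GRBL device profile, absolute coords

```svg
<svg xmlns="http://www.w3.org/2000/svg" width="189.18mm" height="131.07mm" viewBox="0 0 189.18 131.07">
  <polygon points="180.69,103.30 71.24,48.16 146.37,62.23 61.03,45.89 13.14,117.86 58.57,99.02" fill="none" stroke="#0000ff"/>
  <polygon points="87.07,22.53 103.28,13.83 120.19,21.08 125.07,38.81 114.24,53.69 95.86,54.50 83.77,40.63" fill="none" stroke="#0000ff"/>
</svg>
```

Since the viewBox matches the mm dimensions, user units are millimetres directly. The only transform is the Y-flip y_m = 131.07 − y_svg.

Shape 1 is a closed polygon drawn with `<polygon>`. Its stroke #0000ff means score at S511, F1319. After flipping Y the toolpath is (180.69,27.77) → (71.24,82.91) → (146.37,68.84) → (61.03,85.18) → (13.14,13.21) → (58.57,32.05) → (180.69,27.77), returning to the start.

Shape 2 is a regular polygon drawn with `<polygon>`. Its stroke #0000ff means score at S511, F1319. After flipping Y the toolpath is (87.07,108.54) → (103.28,117.24) → (120.19,109.99) → (125.07,92.26) → (114.24,77.38) → (95.86,76.57) → (83.77,90.44) → (87.07,108.54), returning to the start.

; LightBurn 1.6.03
; GRBL device profile, absolute coords
G21
G90
G0 X180.69 Y27.77
M3 S511
G1 X71.24 Y82.91 F1319
G1 X146.37 Y68.84
G1 X61.03 Y85.18
G1 X13.14 Y13.21
G1 X58.57 Y32.05
G1 X180.69 Y27.77
M5
G0 X87.07 Y108.54
M3 S511
G1 X103.28 Y117.24 F1319
G1 X120.19 Y109.99
G1 X125.07 Y92.26
G1 X114.24 Y77.38
G1 X95.86 Y76.57
G1 X83.77 Y90.44
G1 X87.07 Y108.54
M5
G0 X0.00 Y0.00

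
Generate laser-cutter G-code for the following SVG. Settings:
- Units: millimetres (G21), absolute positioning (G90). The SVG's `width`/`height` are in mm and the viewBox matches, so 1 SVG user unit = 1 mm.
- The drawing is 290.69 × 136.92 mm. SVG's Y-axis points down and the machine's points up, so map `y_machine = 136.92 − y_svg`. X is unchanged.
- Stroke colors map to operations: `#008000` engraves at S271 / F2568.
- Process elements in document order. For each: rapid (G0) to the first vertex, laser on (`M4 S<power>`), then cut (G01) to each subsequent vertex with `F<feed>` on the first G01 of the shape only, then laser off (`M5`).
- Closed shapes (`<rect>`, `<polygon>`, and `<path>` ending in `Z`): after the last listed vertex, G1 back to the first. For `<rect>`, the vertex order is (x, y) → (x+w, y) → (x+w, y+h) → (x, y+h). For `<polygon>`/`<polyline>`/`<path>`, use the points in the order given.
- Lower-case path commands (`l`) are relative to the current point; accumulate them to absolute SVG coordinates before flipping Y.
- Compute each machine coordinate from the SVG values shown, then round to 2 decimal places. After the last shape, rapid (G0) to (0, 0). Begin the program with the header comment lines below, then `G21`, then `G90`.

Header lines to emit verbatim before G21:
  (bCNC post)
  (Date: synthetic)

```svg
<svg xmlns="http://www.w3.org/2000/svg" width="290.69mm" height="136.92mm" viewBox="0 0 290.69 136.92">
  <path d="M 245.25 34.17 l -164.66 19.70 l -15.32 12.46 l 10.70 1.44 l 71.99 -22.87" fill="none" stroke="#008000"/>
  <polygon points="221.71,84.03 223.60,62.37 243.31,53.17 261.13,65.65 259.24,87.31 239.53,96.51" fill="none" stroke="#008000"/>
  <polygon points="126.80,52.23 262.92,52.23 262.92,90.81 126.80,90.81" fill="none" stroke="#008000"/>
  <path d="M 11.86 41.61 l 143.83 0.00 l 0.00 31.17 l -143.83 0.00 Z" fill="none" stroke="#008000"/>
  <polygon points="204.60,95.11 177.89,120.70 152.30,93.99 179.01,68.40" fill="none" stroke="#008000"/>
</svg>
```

(bCNC post)
(Date: synthetic)
G21
G90
G0 X245.25 Y102.75
M4 S271
G01 X80.59 Y83.05 F2568
G01 X65.27 Y70.59
G01 X75.97 Y69.15
G01 X147.96 Y92.02
M5
G0 X221.71 Y52.89
M4 S271
G01 X223.60 Y74.55 F2568
G01 X243.31 Y83.75
G01 X261.13 Y71.27
G01 X259.24 Y49.61
G01 X239.53 Y40.41
G01 X221.71 Y52.89
M5
G0 X126.80 Y84.69
M4 S271
G01 X262.92 Y84.69 F2568
G01 X262.92 Y46.11
G01 X126.80 Y46.11
G01 X126.80 Y84.69
M5
G0 X11.86 Y95.31
M4 S271
G01 X155.69 Y95.31 F2568
G01 X155.69 Y64.14
G01 X11.86 Y64.14
G01 X11.86 Y95.31
M5
G0 X204.60 Y41.81
M4 S271
G01 X177.89 Y16.22 F2568
G01 X152.30 Y42.93
G01 X179.01 Y68.52
G01 X204.60 Y41.81
M5
G0 X0.00 Y0.00

viewBox `0 0 290.69 136.92` with mm width/height → 1 unit = 1 mm. Flip: y_m = 136.92 − y_svg.

**Shape 1** — `<path>` open polyline, stroke `#008000` → engrave (S271, F2568). Machine vertices: (245.25,102.75) → (80.59,83.05) → (65.27,70.59) → (75.97,69.15) → (147.96,92.02). Open path.

**Shape 2** — `<polygon>` regular polygon, stroke `#008000` → engrave (S271, F2568). Machine vertices: (221.71,52.89) → (223.60,74.55) → (243.31,83.75) → (261.13,71.27) → (259.24,49.61) → (239.53,40.41) → (221.71,52.89). Closed: final G1 returns to the first vertex.

**Shape 3** — `<polygon>` rectangle, stroke `#008000` → engrave (S271, F2568). Machine vertices: (126.80,84.69) → (262.92,84.69) → (262.92,46.11) → (126.80,46.11) → (126.80,84.69). Closed: final G1 returns to the first vertex.

**Shape 4** — `<path>` rectangle, stroke `#008000` → engrave (S271, F2568). Machine vertices: (11.86,95.31) → (155.69,95.31) → (155.69,64.14) → (11.86,64.14) → (11.86,95.31). Closed: final G1 returns to the first vertex.

**Shape 5** — `<polygon>` regular polygon, stroke `#008000` → engrave (S271, F2568). Machine vertices: (204.60,41.81) → (177.89,16.22) → (152.30,42.93) → (179.01,68.52) → (204.60,41.81). Closed: final G1 returns to the first vertex.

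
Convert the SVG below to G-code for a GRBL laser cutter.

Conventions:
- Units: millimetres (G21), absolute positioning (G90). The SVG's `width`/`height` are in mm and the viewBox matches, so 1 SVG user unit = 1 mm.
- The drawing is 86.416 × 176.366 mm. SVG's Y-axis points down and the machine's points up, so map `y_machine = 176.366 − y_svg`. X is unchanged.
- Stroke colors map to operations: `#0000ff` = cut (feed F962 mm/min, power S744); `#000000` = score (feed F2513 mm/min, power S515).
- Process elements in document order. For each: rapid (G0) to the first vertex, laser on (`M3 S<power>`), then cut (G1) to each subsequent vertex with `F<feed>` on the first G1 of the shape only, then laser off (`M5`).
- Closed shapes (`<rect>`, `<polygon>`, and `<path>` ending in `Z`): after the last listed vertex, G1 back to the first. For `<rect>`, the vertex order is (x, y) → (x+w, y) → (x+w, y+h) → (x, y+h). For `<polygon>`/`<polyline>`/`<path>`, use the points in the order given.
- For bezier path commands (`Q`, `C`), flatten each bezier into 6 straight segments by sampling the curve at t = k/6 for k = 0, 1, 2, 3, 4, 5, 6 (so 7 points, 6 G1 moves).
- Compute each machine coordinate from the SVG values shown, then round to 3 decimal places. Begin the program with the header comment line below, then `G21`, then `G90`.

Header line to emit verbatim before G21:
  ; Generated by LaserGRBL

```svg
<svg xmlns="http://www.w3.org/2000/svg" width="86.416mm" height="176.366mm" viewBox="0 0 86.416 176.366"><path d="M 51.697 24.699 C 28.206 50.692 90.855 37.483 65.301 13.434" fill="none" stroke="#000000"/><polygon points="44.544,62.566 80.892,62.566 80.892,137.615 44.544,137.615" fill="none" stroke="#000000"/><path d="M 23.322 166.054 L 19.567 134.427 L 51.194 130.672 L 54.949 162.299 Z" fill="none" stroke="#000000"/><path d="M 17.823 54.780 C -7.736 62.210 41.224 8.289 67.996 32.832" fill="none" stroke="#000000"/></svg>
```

viewBox `0 0 86.416 176.366` with mm width/height → 1 unit = 1 mm. Flip: y_m = 176.366 − y_svg.

**Shape 1** — `<path>` cubic bezier, stroke `#000000` → score (S515, F2513). Control points (SVG): P0=(51.697,24.699), P1=(28.206,50.692), P2=(90.855,37.483), P3=(65.301,13.434); sampled at t=k/6. Machine vertices: (51.697,151.667) → (46.323,141.806) → (50.462,137.691) → (59.273,138.534) → (67.911,143.547) → (71.535,151.942) → (65.301,162.932). Open path.

**Shape 2** — `<polygon>` rectangle, stroke `#000000` → score (S515, F2513). Machine vertices: (44.544,113.800) → (80.892,113.800) → (80.892,38.751) → (44.544,38.751) → (44.544,113.800). Closed: final G1 returns to the first vertex.

**Shape 3** — `<path>` regular polygon, stroke `#000000` → score (S515, F2513). Machine vertices: (23.322,10.312) → (19.567,41.939) → (51.194,45.694) → (54.949,14.067) → (23.322,10.312). Closed: final G1 returns to the first vertex.

**Shape 4** — `<path>` cubic bezier, stroke `#000000` → score (S515, F2513). Control points (SVG): P0=(17.823,54.780), P1=(-7.736,62.210), P2=(41.224,8.289), P3=(67.996,32.832); sampled at t=k/6. Machine vertices: (17.823,121.586) → (10.806,122.336) → (13.522,129.428) → (23.285,138.977) → (37.410,147.101) → (53.209,149.914) → (67.996,143.534). Open path.

; Generated by LaserGRBL
G21
G90
G0 X51.697 Y151.667
M3 S515
G1 X46.323 Y141.806 F2513
G1 X50.462 Y137.691
G1 X59.273 Y138.534
G1 X67.911 Y143.547
G1 X71.535 Y151.942
G1 X65.301 Y162.932
M5
G0 X44.544 Y113.800
M3 S515
G1 X80.892 Y113.800 F2513
G1 X80.892 Y38.751
G1 X44.544 Y38.751
G1 X44.544 Y113.800
M5
G0 X23.322 Y10.312
M3 S515
G1 X19.567 Y41.939 F2513
G1 X51.194 Y45.694
G1 X54.949 Y14.067
G1 X23.322 Y10.312
M5
G0 X17.823 Y121.586
M3 S515
G1 X10.806 Y122.336 F2513
G1 X13.522 Y129.428
G1 X23.285 Y138.977
G1 X37.410 Y147.101
G1 X53.209 Y149.914
G1 X67.996 Y143.534
M5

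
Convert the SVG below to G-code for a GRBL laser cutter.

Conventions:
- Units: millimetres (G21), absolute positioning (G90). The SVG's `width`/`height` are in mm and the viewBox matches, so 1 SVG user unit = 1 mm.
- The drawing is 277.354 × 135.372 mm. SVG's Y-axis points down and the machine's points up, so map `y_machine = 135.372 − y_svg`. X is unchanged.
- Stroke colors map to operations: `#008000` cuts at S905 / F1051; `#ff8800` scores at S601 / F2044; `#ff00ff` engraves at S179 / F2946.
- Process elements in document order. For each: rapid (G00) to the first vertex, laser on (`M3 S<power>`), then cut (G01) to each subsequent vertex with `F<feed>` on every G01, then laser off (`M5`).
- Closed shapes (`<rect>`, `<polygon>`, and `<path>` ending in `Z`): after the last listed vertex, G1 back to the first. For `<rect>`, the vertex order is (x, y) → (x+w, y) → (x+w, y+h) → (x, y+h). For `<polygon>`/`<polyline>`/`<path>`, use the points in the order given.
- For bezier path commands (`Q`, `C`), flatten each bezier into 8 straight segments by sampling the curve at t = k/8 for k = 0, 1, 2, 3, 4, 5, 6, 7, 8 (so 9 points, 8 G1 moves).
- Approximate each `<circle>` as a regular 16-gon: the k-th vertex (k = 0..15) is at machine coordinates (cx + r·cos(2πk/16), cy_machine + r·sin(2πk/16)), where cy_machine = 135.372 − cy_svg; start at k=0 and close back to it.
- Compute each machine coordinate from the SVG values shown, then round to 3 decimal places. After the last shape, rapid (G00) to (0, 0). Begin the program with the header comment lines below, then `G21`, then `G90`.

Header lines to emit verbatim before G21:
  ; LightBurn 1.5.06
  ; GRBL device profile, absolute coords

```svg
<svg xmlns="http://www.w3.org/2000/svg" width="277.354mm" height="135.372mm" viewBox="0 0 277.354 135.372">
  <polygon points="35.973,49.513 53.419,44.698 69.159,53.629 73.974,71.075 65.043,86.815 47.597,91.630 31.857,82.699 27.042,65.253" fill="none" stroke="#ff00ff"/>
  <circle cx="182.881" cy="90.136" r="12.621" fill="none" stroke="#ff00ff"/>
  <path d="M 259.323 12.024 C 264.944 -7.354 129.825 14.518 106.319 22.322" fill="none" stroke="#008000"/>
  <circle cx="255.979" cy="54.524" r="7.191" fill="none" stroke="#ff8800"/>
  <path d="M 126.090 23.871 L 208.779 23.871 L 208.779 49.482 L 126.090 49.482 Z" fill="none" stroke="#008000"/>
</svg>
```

1 u = 1 mm; y_m = 135.372 − y.

[1] `<polygon>` regular polygon, #ff00ff→engrave S179 F2946: (35.973,85.859) → (53.419,90.674) → (69.159,81.743) → (73.974,64.297) → (65.043,48.557) → (47.597,43.742) → (31.857,52.673) → (27.042,70.119) → (35.973,85.859) (closed)

[2] `<circle>` circle, #ff00ff→engrave S179 F2946: (195.502,45.236) → (194.541,50.066) → (191.805,54.160) → (187.711,56.896) → (182.881,57.857) → (178.051,56.896) → (173.957,54.160) → (171.221,50.066) → (170.260,45.236) → (171.221,40.406) → (173.957,36.312) → (178.051,33.576) → (182.881,32.615) → (187.711,33.576) → (191.805,36.312) → (194.541,40.406) → (195.502,45.236) (closed)

[3] `<path>` cubic bezier, #008000→cut S905 F1051: (259.323,123.348) → (255.327,128.789) → (241.093,131.011) → (219.580,130.663) → (193.744,128.392) → (166.542,124.847) → (140.933,120.676) → (119.873,116.528) → (106.319,113.050)

[4] `<circle>` circle, #ff8800→score S601 F2044: (263.170,80.848) → (262.623,83.600) → (261.064,85.933) → (258.731,87.492) → (255.979,88.039) → (253.227,87.492) → (250.894,85.933) → (249.335,83.600) → (248.788,80.848) → (249.335,78.096) → (250.894,75.763) → (253.227,74.204) → (255.979,73.657) → (258.731,74.204) → (261.064,75.763) → (262.623,78.096) → (263.170,80.848) (closed)

[5] `<path>` rectangle, #008000→cut S905 F1051: (126.090,111.501) → (208.779,111.501) → (208.779,85.890) → (126.090,85.890) → (126.090,111.501) (closed)

; LightBurn 1.5.06
; GRBL device profile, absolute coords
G21
G90
G00 X35.973 Y85.859
M3 S179
G01 X53.419 Y90.674 F2946
G01 X69.159 Y81.743 F2946
G01 X73.974 Y64.297 F2946
G01 X65.043 Y48.557 F2946
G01 X47.597 Y43.742 F2946
G01 X31.857 Y52.673 F2946
G01 X27.042 Y70.119 F2946
G01 X35.973 Y85.859 F2946
M5
G00 X195.502 Y45.236
M3 S179
G01 X194.541 Y50.066 F2946
G01 X191.805 Y54.160 F2946
G01 X187.711 Y56.896 F2946
G01 X182.881 Y57.857 F2946
G01 X178.051 Y56.896 F2946
G01 X173.957 Y54.160 F2946
G01 X171.221 Y50.066 F2946
G01 X170.260 Y45.236 F2946
G01 X171.221 Y40.406 F2946
G01 X173.957 Y36.312 F2946
G01 X178.051 Y33.576 F2946
G01 X182.881 Y32.615 F2946
G01 X187.711 Y33.576 F2946
G01 X191.805 Y36.312 F2946
G01 X194.541 Y40.406 F2946
G01 X195.502 Y45.236 F2946
M5
G00 X259.323 Y123.348
M3 S905
G01 X255.327 Y128.789 F1051
G01 X241.093 Y131.011 F1051
G01 X219.580 Y130.663 F1051
G01 X193.744 Y128.392 F1051
G01 X166.542 Y124.847 F1051
G01 X140.933 Y120.676 F1051
G01 X119.873 Y116.528 F1051
G01 X106.319 Y113.050 F1051
M5
G00 X263.170 Y80.848
M3 S601
G01 X262.623 Y83.600 F2044
G01 X261.064 Y85.933 F2044
G01 X258.731 Y87.492 F2044
G01 X255.979 Y88.039 F2044
G01 X253.227 Y87.492 F2044
G01 X250.894 Y85.933 F2044
G01 X249.335 Y83.600 F2044
G01 X248.788 Y80.848 F2044
G01 X249.335 Y78.096 F2044
G01 X250.894 Y75.763 F2044
G01 X253.227 Y74.204 F2044
G01 X255.979 Y73.657 F2044
G01 X258.731 Y74.204 F2044
G01 X261.064 Y75.763 F2044
G01 X262.623 Y78.096 F2044
G01 X263.170 Y80.848 F2044
M5
G00 X126.090 Y111.501
M3 S905
G01 X208.779 Y111.501 F1051
G01 X208.779 Y85.890 F1051
G01 X126.090 Y85.890 F1051
G01 X126.090 Y111.501 F1051
M5
G00 X0.000 Y0.000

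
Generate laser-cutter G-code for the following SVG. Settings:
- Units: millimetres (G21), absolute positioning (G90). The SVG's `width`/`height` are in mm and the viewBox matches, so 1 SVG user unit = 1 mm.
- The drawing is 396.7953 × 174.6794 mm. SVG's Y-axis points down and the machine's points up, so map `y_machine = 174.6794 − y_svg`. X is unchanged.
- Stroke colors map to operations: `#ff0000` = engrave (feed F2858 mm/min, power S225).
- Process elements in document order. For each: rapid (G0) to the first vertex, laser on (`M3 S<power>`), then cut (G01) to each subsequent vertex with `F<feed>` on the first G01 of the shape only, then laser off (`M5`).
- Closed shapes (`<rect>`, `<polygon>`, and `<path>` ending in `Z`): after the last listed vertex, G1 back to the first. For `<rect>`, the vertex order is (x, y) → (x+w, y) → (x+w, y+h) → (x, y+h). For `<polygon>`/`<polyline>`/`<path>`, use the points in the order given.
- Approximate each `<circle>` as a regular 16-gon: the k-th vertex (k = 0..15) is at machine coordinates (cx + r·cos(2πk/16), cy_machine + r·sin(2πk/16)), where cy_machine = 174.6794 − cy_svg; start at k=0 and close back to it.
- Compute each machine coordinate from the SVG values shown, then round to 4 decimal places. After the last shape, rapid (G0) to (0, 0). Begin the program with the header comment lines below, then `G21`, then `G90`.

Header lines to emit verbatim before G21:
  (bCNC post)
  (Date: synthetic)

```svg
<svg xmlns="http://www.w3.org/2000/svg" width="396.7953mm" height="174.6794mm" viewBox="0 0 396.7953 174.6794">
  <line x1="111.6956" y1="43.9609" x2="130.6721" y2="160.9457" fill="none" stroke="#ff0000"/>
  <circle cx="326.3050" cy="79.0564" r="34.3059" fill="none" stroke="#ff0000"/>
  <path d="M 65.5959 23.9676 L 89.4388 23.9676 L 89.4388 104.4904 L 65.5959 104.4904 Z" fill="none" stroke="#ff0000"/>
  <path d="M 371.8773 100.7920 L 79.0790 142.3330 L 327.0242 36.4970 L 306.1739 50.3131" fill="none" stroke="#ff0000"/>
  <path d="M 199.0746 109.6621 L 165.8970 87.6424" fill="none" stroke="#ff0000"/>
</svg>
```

(bCNC post)
(Date: synthetic)
G21
G90
G0 X111.6956 Y130.7185
M3 S225
G01 X130.6721 Y13.7337 F2858
M5
G0 X360.6109 Y95.6230
M3 S225
G01 X357.9995 Y108.7513 F2858
G01 X350.5629 Y119.8809
G01 X339.4333 Y127.3175
G01 X326.3050 Y129.9289
G01 X313.1767 Y127.3175
G01 X302.0471 Y119.8809
G01 X294.6105 Y108.7513
G01 X291.9991 Y95.6230
G01 X294.6105 Y82.4947
G01 X302.0471 Y71.3651
G01 X313.1767 Y63.9285
G01 X326.3050 Y61.3171
G01 X339.4333 Y63.9285
G01 X350.5629 Y71.3651
G01 X357.9995 Y82.4947
G01 X360.6109 Y95.6230
M5
G0 X65.5959 Y150.7118
M3 S225
G01 X89.4388 Y150.7118 F2858
G01 X89.4388 Y70.1890
G01 X65.5959 Y70.1890
G01 X65.5959 Y150.7118
M5
G0 X371.8773 Y73.8874
M3 S225
G01 X79.0790 Y32.3464 F2858
G01 X327.0242 Y138.1824
G01 X306.1739 Y124.3663
M5
G0 X199.0746 Y65.0173
M3 S225
G01 X165.8970 Y87.0370 F2858
M5
G0 X0.0000 Y0.0000

1 u = 1 mm; y_m = 174.6794 − y.

[1] `<line>` line segment, #ff0000→engrave S225 F2858: (111.6956,130.7185) → (130.6721,13.7337)

[2] `<circle>` circle, #ff0000→engrave S225 F2858: (360.6109,95.6230) → (357.9995,108.7513) → (350.5629,119.8809) → (339.4333,127.3175) → (326.3050,129.9289) → (313.1767,127.3175) → (302.0471,119.8809) → (294.6105,108.7513) → (291.9991,95.6230) → (294.6105,82.4947) → (302.0471,71.3651) → (313.1767,63.9285) → (326.3050,61.3171) → (339.4333,63.9285) → (350.5629,71.3651) → (357.9995,82.4947) → (360.6109,95.6230) (closed)

[3] `<path>` rectangle, #ff0000→engrave S225 F2858: (65.5959,150.7118) → (89.4388,150.7118) → (89.4388,70.1890) → (65.5959,70.1890) → (65.5959,150.7118) (closed)

[4] `<path>` open polyline, #ff0000→engrave S225 F2858: (371.8773,73.8874) → (79.0790,32.3464) → (327.0242,138.1824) → (306.1739,124.3663)

[5] `<path>` line segment, #ff0000→engrave S225 F2858: (199.0746,65.0173) → (165.8970,87.0370)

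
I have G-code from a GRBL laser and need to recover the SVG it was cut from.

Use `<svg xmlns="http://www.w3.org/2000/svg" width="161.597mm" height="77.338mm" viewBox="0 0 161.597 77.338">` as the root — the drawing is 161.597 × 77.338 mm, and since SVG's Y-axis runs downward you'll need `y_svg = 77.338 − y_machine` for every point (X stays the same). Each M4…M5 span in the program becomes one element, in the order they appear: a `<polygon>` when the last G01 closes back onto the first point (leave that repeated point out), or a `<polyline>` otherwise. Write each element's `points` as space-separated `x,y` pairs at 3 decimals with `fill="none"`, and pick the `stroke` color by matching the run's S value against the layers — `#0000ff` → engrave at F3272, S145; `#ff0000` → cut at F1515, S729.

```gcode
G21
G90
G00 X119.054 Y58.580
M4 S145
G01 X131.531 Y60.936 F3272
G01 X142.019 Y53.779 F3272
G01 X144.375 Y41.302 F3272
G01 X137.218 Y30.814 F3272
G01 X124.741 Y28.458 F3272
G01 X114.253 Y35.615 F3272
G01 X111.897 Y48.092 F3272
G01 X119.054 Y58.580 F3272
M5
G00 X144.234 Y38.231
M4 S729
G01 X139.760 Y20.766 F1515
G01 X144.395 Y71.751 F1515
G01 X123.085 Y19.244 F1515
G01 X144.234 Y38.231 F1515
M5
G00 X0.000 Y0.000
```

<svg xmlns="http://www.w3.org/2000/svg" width="161.597mm" height="77.338mm" viewBox="0 0 161.597 77.338">
  <polygon points="119.054,18.758 131.531,16.402 142.019,23.559 144.375,36.036 137.218,46.524 124.741,48.880 114.253,41.723 111.897,29.246" fill="none" stroke="#0000ff"/>
  <polygon points="144.234,39.107 139.760,56.572 144.395,5.587 123.085,58.094" fill="none" stroke="#ff0000"/>
</svg>

Machine Y-up, SVG Y-down with viewBox height 77.338, so y_svg = 77.338 − y_machine; X carries over.

Run 1: the run's S145 means `#0000ff` (engrave). The run returns to its start, so emit a `<polygon>` with points (Y-flipped): 119.054,18.758 131.531,16.402 142.019,23.559 144.375,36.036 137.218,46.524 124.741,48.880 114.253,41.723 111.897,29.246.

Run 2: power S729 maps to stroke `#ff0000` (cut). The run returns to its start, so emit a `<polygon>` with points (Y-flipped): 144.234,39.107 139.760,56.572 144.395,5.587 123.085,58.094.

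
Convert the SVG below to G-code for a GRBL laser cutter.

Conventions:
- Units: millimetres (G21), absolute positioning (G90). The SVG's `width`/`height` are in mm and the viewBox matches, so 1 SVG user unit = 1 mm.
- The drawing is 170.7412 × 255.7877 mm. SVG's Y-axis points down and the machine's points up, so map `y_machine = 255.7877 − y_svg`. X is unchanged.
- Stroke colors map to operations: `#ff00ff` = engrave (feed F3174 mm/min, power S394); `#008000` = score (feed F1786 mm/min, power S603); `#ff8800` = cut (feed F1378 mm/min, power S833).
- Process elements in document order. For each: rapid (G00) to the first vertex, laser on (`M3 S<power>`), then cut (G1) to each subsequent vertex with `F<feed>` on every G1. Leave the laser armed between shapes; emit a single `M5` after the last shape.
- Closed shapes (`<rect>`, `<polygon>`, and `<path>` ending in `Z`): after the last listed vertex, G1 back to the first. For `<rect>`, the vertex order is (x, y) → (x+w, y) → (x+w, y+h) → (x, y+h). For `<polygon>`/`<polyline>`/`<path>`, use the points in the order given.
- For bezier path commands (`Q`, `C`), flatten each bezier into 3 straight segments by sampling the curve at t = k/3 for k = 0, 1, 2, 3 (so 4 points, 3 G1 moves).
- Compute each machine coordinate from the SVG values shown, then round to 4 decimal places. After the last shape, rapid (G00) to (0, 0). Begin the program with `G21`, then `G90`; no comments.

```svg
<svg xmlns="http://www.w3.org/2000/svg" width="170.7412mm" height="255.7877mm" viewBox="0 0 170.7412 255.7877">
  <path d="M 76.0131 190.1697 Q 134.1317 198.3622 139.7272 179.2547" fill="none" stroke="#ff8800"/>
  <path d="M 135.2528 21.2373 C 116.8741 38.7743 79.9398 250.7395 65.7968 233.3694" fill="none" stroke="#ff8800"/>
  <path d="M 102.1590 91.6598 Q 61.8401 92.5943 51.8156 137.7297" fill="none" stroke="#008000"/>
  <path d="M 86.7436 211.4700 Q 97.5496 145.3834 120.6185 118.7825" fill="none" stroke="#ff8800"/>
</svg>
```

G21
G90
G00 X76.0131 Y65.6180
M3 S833
G1 X108.9229 Y63.1897 F1378
G1 X130.1610 Y66.8280 F1378
G1 X139.7272 Y76.5330 F1378
G00 X135.2528 Y234.5504
M3 S833
G1 X112.2203 Y167.8989 F1378
G1 X86.0055 Y65.7984 F1378
G1 X65.7968 Y22.4183 F1378
G00 X102.1590 Y164.1279
M3 S603
G1 X78.6458 Y158.5937 F1786
G1 X61.8646 Y143.2371 F1786
G1 X51.8156 Y118.0580 F1786
G00 X86.7436 Y44.3177
M3 S833
G1 X95.3101 Y83.9881 F1378
G1 X106.6018 Y114.8840 F1378
G1 X120.6185 Y137.0052 F1378
M5
G00 X0.0000 Y0.0000

1 u = 1 mm; y_m = 255.7877 − y.

[1] `<path>` quadratic bezier, #ff8800→cut S833 F1378: (76.0131,65.6180) → (108.9229,63.1897) → (130.1610,66.8280) → (139.7272,76.5330)

[2] `<path>` cubic bezier, #ff8800→cut S833 F1378: (135.2528,234.5504) → (112.2203,167.8989) → (86.0055,65.7984) → (65.7968,22.4183)

[3] `<path>` quadratic bezier, #008000→score S603 F1786: (102.1590,164.1279) → (78.6458,158.5937) → (61.8646,143.2371) → (51.8156,118.0580)

[4] `<path>` quadratic bezier, #ff8800→cut S833 F1378: (86.7436,44.3177) → (95.3101,83.9881) → (106.6018,114.8840) → (120.6185,137.0052)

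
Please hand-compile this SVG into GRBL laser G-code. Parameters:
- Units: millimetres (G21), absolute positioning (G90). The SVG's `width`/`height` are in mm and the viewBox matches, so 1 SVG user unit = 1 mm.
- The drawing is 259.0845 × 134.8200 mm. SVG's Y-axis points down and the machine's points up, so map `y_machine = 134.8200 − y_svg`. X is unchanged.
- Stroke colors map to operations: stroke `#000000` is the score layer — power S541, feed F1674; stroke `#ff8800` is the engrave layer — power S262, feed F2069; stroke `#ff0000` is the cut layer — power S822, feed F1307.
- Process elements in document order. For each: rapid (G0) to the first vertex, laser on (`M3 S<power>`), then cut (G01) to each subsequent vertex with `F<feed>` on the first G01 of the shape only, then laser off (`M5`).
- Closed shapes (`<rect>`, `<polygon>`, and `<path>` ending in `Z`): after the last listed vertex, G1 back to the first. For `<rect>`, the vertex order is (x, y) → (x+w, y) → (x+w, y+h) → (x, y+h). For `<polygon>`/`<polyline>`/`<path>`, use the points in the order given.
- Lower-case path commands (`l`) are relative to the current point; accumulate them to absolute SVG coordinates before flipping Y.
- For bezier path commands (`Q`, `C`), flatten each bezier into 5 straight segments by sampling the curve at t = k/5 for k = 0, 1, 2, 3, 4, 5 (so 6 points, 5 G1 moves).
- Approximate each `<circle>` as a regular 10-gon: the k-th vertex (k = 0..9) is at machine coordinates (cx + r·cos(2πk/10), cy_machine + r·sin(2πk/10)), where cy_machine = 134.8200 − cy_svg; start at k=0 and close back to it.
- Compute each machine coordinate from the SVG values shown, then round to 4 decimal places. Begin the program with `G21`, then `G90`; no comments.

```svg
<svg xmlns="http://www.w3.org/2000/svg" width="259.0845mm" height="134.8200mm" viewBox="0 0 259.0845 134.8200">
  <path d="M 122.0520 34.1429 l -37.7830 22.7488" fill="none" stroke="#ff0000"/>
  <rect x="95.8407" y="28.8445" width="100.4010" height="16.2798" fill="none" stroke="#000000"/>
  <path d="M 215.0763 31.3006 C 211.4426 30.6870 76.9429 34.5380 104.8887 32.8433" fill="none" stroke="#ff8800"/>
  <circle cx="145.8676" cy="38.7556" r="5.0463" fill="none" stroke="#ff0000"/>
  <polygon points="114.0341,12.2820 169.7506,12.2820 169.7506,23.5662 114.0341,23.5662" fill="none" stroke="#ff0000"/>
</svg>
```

G21
G90
G0 X122.0520 Y100.6771
M3 S822
G01 X84.2690 Y77.9283 F1307
M5
G0 X95.8407 Y105.9755
M3 S541
G01 X196.2417 Y105.9755 F1674
G01 X196.2417 Y89.6957
G01 X95.8407 Y89.6957
G01 X95.8407 Y105.9755
M5
G0 X215.0763 Y103.5194
M3 S262
G01 X199.5387 Y103.4319 F2069
G01 X166.6721 Y102.7534
G01 X130.5556 Y101.9643
G01 X105.2682 Y101.5453
G01 X104.8887 Y101.9767
M5
G0 X150.9139 Y96.0644
M3 S822
G01 X149.9501 Y99.0305 F1307
G01 X147.4270 Y100.8637
G01 X144.3082 Y100.8637
G01 X141.7851 Y99.0305
G01 X140.8213 Y96.0644
G01 X141.7851 Y93.0983
G01 X144.3082 Y91.2651
G01 X147.4270 Y91.2651
G01 X149.9501 Y93.0983
G01 X150.9139 Y96.0644
M5
G0 X114.0341 Y122.5380
M3 S822
G01 X169.7506 Y122.5380 F1307
G01 X169.7506 Y111.2538
G01 X114.0341 Y111.2538
G01 X114.0341 Y122.5380
M5

viewBox `0 0 259.0845 134.8200` with mm width/height → 1 unit = 1 mm. Flip: y_m = 134.8200 − y_svg.

**Shape 1** — `<path>` line segment, stroke `#ff0000` → cut (S822, F1307). Machine vertices: (122.0520,100.6771) → (84.2690,77.9283). Open path.

**Shape 2** — `<rect>` rectangle, stroke `#000000` → score (S541, F1674). Machine vertices: (95.8407,105.9755) → (196.2417,105.9755) → (196.2417,89.6957) → (95.8407,89.6957) → (95.8407,105.9755). Closed: final G1 returns to the first vertex.

**Shape 3** — `<path>` cubic bezier, stroke `#ff8800` → engrave (S262, F2069). Control points (SVG): P0=(215.0763,31.3006), P1=(211.4426,30.6870), P2=(76.9429,34.5380), P3=(104.8887,32.8433); sampled at t=k/5. Machine vertices: (215.0763,103.5194) → (199.5387,103.4319) → (166.6721,102.7534) → (130.5556,101.9643) → (105.2682,101.5453) → (104.8887,101.9767). Open path.

**Shape 4** — `<circle>` circle, stroke `#ff0000` → cut (S822, F1307). Machine vertices: (150.9139,96.0644) → (149.9501,99.0305) → (147.4270,100.8637) → (144.3082,100.8637) → (141.7851,99.0305) → (140.8213,96.0644) → (141.7851,93.0983) → (144.3082,91.2651) → (147.4270,91.2651) → (149.9501,93.0983) → (150.9139,96.0644). Closed: final G1 returns to the first vertex.

**Shape 5** — `<polygon>` rectangle, stroke `#ff0000` → cut (S822, F1307). Machine vertices: (114.0341,122.5380) → (169.7506,122.5380) → (169.7506,111.2538) → (114.0341,111.2538) → (114.0341,122.5380). Closed: final G1 returns to the first vertex.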